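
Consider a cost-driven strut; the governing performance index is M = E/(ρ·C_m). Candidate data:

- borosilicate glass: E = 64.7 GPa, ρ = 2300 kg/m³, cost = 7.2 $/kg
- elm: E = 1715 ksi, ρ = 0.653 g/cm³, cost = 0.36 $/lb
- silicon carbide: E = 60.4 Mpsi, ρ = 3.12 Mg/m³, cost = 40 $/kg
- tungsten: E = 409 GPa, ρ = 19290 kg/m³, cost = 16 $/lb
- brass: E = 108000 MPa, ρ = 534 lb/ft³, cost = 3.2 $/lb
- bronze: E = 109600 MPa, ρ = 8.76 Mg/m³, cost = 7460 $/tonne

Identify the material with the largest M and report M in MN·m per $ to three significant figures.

Putting every candidate on a common basis:
  borosilicate glass: E = 64.70 GPa, ρ = 2300 kg/m³, cost = 7.200 $/kg
  elm: E = 11.82 GPa, ρ = 653.0 kg/m³, cost = 0.7937 $/kg
  silicon carbide: E = 416.4 GPa, ρ = 3120 kg/m³, cost = 40.00 $/kg
  tungsten: E = 409.0 GPa, ρ = 19290 kg/m³, cost = 35.27 $/kg
  brass: E = 108.0 GPa, ρ = 8554 kg/m³, cost = 7.055 $/kg
  bronze: E = 109.6 GPa, ρ = 8760 kg/m³, cost = 7.460 $/kg
  elm: M = 22.8 MN·m per $
  borosilicate glass: M = 3.91 MN·m per $
  silicon carbide: M = 3.34 MN·m per $
  brass: M = 1.79 MN·m per $
  bronze: M = 1.68 MN·m per $
  tungsten: M = 0.601 MN·m per $
Elm ranks first.

elm, M = 22.8 MN·m per $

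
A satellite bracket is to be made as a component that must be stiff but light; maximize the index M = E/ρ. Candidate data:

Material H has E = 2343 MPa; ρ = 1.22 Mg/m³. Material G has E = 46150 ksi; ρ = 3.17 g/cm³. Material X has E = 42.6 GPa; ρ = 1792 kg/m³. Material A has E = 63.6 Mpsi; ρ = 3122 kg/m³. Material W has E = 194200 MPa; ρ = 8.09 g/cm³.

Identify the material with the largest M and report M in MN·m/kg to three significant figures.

material A, M = 140 MN·m/kg

In SI units:
  material H: E = 2.343 GPa, ρ = 1220 kg/m³
  material G: E = 318.2 GPa, ρ = 3170 kg/m³
  material X: E = 42.60 GPa, ρ = 1792 kg/m³
  material A: E = 438.5 GPa, ρ = 3122 kg/m³
  material W: E = 194.2 GPa, ρ = 8090 kg/m³
  material A: M = 140 MN·m/kg
  material G: M = 100 MN·m/kg
  material W: M = 24.0 MN·m/kg
  material X: M = 23.8 MN·m/kg
  material H: M = 1.92 MN·m/kg
The maximum is for material A.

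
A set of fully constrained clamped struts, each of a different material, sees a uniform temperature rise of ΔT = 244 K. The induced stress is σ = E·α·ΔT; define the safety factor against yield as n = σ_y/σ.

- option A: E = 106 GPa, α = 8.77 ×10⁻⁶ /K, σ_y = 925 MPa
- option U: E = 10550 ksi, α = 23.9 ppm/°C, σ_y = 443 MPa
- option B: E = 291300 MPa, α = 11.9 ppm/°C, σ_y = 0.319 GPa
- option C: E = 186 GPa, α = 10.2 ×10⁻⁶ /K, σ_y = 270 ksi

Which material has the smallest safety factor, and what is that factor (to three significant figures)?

Per material, after unit conversion:
  option A: E = 106.0, α = 8.77, σ_y = 925.0 → σ = 227 MPa, n = 4.08
  option U: E = 72.74, α = 23.9, σ_y = 443.0 → σ = 424 MPa, n = 1.04
  option B: E = 291.3, α = 11.9, σ_y = 319.0 → σ = 846 MPa, n = 0.377
  option C: E = 186.0, α = 10.2, σ_y = 1862 → σ = 463 MPa, n = 4.02
Option B has the lowest safety factor, n = 0.377.

option B, n = 0.377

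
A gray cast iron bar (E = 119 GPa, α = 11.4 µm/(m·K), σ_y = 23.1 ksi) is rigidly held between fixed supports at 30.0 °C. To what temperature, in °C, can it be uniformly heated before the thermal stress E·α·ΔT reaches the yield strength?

σ_y = 23.1 ksi = 159.3 MPa.
E·α·ΔT = 159.3 MPa ⇒ ΔT = 159.3 / (119.0×10³ × 11.4×10⁻⁶) = 117.4 K.
T = 30.0 + 117.4 = 147.4 °C.

147 °C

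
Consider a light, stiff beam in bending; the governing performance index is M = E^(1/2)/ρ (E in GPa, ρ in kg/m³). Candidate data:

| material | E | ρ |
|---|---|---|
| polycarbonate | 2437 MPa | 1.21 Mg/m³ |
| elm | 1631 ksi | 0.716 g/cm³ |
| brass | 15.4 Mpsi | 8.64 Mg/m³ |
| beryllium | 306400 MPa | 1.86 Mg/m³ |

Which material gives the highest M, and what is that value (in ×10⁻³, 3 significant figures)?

In SI units:
  polycarbonate: E = 2.437 GPa, ρ = 1210 kg/m³
  elm: E = 11.25 GPa, ρ = 716.0 kg/m³
  brass: E = 106.2 GPa, ρ = 8640 kg/m³
  beryllium: E = 306.4 GPa, ρ = 1860 kg/m³
  beryllium: M = 9.41×10⁻³
  elm: M = 4.68×10⁻³
  polycarbonate: M = 1.29×10⁻³
  brass: M = 1.19×10⁻³
Highest index: beryllium.

beryllium, M = 9.41×10⁻³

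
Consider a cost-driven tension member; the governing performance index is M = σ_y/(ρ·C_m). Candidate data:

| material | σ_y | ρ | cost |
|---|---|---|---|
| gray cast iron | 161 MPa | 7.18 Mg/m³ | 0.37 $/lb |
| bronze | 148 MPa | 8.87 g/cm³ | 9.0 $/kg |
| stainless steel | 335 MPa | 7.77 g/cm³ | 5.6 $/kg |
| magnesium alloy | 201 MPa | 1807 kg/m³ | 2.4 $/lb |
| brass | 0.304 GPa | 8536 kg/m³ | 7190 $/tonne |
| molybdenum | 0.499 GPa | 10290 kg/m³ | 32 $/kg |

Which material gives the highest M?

Convert each candidate to consistent units, then evaluate M:
  gray cast iron: σ_y = 161.0 MPa, ρ = 7180 kg/m³, cost = 0.8157 $/kg
  bronze: σ_y = 148.0 MPa, ρ = 8870 kg/m³, cost = 9.000 $/kg
  stainless steel: σ_y = 335.0 MPa, ρ = 7770 kg/m³, cost = 5.600 $/kg
  magnesium alloy: σ_y = 201.0 MPa, ρ = 1807 kg/m³, cost = 5.291 $/kg
  brass: σ_y = 304.0 MPa, ρ = 8536 kg/m³, cost = 7.190 $/kg
  molybdenum: σ_y = 499.0 MPa, ρ = 10290 kg/m³, cost = 32.00 $/kg
  gray cast iron: M = 27.5 kN·m per $
  magnesium alloy: M = 21.0 kN·m per $
  stainless steel: M = 7.70 kN·m per $
  brass: M = 4.95 kN·m per $
  bronze: M = 1.85 kN·m per $
  molybdenum: M = 1.52 kN·m per $
The maximum is for gray cast iron.

gray cast iron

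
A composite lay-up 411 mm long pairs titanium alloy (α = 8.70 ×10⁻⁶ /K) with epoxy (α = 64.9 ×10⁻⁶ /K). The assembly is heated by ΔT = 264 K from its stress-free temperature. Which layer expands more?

epoxy

α(titanium alloy) = 8.70×10⁻⁶/K vs α(epoxy) = 64.9×10⁻⁶/K.
Higher α expands more for the same ΔT: epoxy.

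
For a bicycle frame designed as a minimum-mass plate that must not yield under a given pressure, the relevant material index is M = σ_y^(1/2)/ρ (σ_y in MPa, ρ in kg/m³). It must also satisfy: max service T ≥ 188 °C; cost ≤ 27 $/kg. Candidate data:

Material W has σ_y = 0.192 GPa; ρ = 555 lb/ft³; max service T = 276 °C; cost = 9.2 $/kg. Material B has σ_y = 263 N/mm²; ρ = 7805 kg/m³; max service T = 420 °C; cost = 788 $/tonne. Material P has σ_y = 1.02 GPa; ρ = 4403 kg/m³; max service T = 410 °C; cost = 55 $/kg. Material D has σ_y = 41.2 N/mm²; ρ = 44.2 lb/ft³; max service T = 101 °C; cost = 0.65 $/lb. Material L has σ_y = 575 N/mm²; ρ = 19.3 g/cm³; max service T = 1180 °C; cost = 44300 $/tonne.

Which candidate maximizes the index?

Screen on constraints: max service T ≥ 188 °C; cost ≤ 27 $/kg. Survivors: material W, material B.
Normalizing units and computing the index:
  material W: σ_y = 192.0 MPa, ρ = 8890 kg/m³
  material B: σ_y = 263.0 MPa, ρ = 7805 kg/m³
  material B: M = 2.08×10⁻³
  material W: M = 1.56×10⁻³
The maximum is for material B.

material B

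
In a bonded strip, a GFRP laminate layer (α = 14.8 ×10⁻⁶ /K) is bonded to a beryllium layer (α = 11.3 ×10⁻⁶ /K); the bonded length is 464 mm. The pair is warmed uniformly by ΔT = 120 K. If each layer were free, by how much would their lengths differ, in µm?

Δα = |14.8 − 11.3|×10⁻⁶/K = 3.50×10⁻⁶/K.
ΔL_mismatch = Δα·L·ΔT = 3.50×10⁻⁶ × 464.0 mm × 120.0 K = 195 µm.

195 µm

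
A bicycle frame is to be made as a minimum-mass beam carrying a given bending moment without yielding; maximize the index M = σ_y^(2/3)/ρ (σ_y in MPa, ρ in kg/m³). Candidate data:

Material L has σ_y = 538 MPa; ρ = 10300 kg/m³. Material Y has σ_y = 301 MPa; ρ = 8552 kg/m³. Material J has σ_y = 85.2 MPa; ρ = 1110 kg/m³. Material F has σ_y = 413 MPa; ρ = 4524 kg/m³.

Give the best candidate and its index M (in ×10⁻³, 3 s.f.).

Computing M directly (units already consistent):
  material J: M = 17.4×10⁻³
  material F: M = 12.3×10⁻³
  material L: M = 6.42×10⁻³
  material Y: M = 5.25×10⁻³
Material J has the largest M.

material J, M = 17.4×10⁻³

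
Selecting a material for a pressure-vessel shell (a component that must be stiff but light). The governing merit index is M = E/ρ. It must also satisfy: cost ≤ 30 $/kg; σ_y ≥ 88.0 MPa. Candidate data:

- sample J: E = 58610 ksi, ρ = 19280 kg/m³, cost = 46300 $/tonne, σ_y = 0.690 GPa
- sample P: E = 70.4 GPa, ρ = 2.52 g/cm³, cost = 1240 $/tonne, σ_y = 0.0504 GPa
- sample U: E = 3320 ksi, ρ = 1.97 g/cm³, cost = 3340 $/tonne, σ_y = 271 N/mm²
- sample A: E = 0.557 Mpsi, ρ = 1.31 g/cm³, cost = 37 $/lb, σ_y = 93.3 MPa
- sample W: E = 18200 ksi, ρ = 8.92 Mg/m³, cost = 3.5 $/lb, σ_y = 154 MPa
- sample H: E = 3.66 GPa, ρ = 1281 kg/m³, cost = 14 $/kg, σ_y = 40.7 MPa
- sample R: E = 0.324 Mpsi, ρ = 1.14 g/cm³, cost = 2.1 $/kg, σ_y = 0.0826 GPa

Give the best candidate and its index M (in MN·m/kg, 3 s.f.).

sample W, M = 14.1 MN·m/kg

Screen on constraints: cost ≤ 30 $/kg; σ_y ≥ 88.0 MPa. Survivors: sample U, sample W.
Convert each candidate to consistent units, then evaluate M:
  sample U: E = 22.89 GPa, ρ = 1970 kg/m³
  sample W: E = 125.5 GPa, ρ = 8920 kg/m³
  sample W: M = 14.1 MN·m/kg
  sample U: M = 11.6 MN·m/kg
Highest index: sample W.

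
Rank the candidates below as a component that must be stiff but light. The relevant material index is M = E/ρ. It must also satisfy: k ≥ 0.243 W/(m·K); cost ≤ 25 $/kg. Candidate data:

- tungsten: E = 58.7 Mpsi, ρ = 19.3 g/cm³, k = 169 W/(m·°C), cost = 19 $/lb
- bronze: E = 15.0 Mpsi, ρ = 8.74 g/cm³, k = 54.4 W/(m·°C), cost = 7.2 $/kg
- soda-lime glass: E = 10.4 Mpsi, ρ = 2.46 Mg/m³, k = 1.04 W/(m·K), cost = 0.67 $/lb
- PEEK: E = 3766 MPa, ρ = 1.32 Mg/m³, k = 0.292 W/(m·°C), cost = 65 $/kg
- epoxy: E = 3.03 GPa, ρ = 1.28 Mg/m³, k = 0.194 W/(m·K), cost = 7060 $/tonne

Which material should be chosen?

Screen on constraints: k ≥ 0.243 W/(m·K); cost ≤ 25 $/kg. Survivors: bronze, soda-lime glass.
Normalizing units and computing the index:
  bronze: E = 103.4 GPa, ρ = 8740 kg/m³
  soda-lime glass: E = 71.71 GPa, ρ = 2460 kg/m³
  soda-lime glass: M = 29.1 MN·m/kg
  bronze: M = 11.8 MN·m/kg
The maximum is for soda-lime glass.

soda-lime glass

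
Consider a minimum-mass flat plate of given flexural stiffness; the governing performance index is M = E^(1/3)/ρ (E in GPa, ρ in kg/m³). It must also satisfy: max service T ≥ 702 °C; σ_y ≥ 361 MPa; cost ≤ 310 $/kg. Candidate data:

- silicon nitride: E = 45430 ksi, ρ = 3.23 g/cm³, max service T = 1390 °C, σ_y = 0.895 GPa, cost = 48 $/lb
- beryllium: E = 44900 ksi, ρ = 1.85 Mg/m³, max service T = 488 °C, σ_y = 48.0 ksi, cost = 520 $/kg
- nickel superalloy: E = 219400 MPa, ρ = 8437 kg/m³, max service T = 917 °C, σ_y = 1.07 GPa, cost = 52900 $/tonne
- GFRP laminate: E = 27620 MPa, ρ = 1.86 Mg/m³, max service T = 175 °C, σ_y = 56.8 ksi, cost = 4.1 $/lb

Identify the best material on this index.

Screen on constraints: max service T ≥ 702 °C; σ_y ≥ 361 MPa; cost ≤ 310 $/kg. Survivors: silicon nitride, nickel superalloy.
Convert each candidate to consistent units, then evaluate M:
  silicon nitride: E = 313.2 GPa, ρ = 3230 kg/m³
  nickel superalloy: E = 219.4 GPa, ρ = 8437 kg/m³
  silicon nitride: M = 2.10×10⁻³
  nickel superalloy: M = 0.715×10⁻³
The maximum is for silicon nitride.

silicon nitride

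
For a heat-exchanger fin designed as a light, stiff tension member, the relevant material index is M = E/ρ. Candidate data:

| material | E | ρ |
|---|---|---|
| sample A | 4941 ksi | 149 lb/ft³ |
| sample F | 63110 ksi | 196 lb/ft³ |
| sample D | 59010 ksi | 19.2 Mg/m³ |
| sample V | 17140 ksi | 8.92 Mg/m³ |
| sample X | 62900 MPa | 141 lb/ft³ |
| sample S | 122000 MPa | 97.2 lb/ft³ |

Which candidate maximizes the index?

Normalizing units and computing the index:
  sample A: E = 34.07 GPa, ρ = 2387 kg/m³
  sample F: E = 435.1 GPa, ρ = 3140 kg/m³
  sample D: E = 406.9 GPa, ρ = 19200 kg/m³
  sample V: E = 118.2 GPa, ρ = 8920 kg/m³
  sample X: E = 62.90 GPa, ρ = 2259 kg/m³
  sample S: E = 122.0 GPa, ρ = 1557 kg/m³
  sample F: M = 139 MN·m/kg
  sample S: M = 78.4 MN·m/kg
  sample X: M = 27.8 MN·m/kg
  sample D: M = 21.2 MN·m/kg
  sample A: M = 14.3 MN·m/kg
  sample V: M = 13.2 MN·m/kg
Sample F ranks first.

sample F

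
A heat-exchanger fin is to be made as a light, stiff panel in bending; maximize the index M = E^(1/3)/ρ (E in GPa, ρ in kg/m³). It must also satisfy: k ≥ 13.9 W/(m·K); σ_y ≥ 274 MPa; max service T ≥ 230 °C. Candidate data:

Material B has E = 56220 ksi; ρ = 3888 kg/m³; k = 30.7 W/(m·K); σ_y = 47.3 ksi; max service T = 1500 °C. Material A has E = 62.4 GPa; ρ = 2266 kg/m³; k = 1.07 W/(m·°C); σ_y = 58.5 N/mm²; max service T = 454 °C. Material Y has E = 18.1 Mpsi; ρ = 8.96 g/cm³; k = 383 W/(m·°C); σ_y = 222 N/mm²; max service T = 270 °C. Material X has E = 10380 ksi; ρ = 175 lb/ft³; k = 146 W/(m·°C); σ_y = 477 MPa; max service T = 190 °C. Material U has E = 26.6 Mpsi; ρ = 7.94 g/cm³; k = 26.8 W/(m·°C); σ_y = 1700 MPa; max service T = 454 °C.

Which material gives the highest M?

Screen on constraints: k ≥ 13.9 W/(m·K); σ_y ≥ 274 MPa; max service T ≥ 230 °C. Survivors: material B, material U.
After converting to SI:
  material B: E = 387.6 GPa, ρ = 3888 kg/m³
  material U: E = 183.4 GPa, ρ = 7940 kg/m³
  material B: M = 1.88×10⁻³
  material U: M = 0.716×10⁻³
The maximum is for material B.

material B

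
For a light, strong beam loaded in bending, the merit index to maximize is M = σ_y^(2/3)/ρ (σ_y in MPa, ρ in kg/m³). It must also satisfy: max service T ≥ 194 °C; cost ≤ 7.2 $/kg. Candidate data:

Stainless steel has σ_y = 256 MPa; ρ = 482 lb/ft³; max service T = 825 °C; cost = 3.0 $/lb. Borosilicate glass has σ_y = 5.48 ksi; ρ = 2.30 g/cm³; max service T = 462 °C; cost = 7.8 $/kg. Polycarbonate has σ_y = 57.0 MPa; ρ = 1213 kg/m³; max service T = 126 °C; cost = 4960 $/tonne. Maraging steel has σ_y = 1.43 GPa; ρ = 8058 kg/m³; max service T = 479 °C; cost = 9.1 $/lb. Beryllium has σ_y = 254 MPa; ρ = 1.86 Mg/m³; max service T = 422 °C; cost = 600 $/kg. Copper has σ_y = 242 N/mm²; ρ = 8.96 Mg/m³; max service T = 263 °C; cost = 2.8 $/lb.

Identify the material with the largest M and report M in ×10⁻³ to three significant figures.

Screen on constraints: max service T ≥ 194 °C; cost ≤ 7.2 $/kg. Survivors: stainless steel, copper.
After converting to SI:
  stainless steel: σ_y = 256.0 MPa, ρ = 7721 kg/m³
  copper: σ_y = 242.0 MPa, ρ = 8960 kg/m³
  stainless steel: M = 5.22×10⁻³
  copper: M = 4.33×10⁻³
The maximum is for stainless steel.

stainless steel, M = 5.22×10⁻³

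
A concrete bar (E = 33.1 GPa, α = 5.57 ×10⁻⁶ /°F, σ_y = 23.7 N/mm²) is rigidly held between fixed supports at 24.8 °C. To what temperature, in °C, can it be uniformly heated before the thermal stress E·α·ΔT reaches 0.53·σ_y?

α = 5.57×10⁻⁶/°F × 9/5 = 10.0×10⁻⁶/K.
σ_y = 23.7 N/mm² = 23.70 MPa.
E·α·ΔT = 12.56 MPa ⇒ ΔT = 12.56 / (33.10×10³ × 10.0×10⁻⁶) = 37.85 K.
T = 24.8 + 37.85 = 62.65 °C.

62.7 °C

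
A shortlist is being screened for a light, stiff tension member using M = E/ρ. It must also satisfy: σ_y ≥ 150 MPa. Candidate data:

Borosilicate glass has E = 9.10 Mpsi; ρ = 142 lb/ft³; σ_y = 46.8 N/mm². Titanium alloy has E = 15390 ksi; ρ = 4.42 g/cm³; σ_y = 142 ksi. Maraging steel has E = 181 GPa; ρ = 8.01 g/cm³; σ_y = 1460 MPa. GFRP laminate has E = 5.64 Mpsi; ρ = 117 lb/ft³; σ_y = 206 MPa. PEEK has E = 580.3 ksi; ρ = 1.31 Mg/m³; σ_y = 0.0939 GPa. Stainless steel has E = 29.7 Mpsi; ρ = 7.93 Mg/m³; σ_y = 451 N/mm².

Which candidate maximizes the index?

stainless steel

Screen on constraints: σ_y ≥ 150 MPa. Survivors: titanium alloy, maraging steel, GFRP laminate, stainless steel.
After converting to SI:
  titanium alloy: E = 106.1 GPa, ρ = 4420 kg/m³
  maraging steel: E = 181.0 GPa, ρ = 8010 kg/m³
  GFRP laminate: E = 38.89 GPa, ρ = 1874 kg/m³
  stainless steel: E = 204.8 GPa, ρ = 7930 kg/m³
  stainless steel: M = 25.8 MN·m/kg
  titanium alloy: M = 24.0 MN·m/kg
  maraging steel: M = 22.6 MN·m/kg
  GFRP laminate: M = 20.7 MN·m/kg
Stainless steel ranks first.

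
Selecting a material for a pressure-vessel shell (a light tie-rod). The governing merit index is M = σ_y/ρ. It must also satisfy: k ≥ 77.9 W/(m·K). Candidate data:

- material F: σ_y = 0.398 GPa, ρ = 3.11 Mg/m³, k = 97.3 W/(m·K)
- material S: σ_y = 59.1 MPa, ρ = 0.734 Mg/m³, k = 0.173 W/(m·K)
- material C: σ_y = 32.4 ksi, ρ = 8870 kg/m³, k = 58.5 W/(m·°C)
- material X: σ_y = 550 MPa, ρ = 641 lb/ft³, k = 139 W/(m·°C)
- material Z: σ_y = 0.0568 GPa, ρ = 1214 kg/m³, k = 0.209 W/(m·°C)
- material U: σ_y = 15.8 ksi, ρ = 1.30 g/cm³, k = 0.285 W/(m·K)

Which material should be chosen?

Screen on constraints: k ≥ 77.9 W/(m·K). Survivors: material F, material X.
Normalizing units and computing the index:
  material F: σ_y = 398.0 MPa, ρ = 3110 kg/m³
  material X: σ_y = 550.0 MPa, ρ = 10270 kg/m³
  material F: M = 128 kN·m/kg
  material X: M = 53.6 kN·m/kg
The maximum is for material F.

material F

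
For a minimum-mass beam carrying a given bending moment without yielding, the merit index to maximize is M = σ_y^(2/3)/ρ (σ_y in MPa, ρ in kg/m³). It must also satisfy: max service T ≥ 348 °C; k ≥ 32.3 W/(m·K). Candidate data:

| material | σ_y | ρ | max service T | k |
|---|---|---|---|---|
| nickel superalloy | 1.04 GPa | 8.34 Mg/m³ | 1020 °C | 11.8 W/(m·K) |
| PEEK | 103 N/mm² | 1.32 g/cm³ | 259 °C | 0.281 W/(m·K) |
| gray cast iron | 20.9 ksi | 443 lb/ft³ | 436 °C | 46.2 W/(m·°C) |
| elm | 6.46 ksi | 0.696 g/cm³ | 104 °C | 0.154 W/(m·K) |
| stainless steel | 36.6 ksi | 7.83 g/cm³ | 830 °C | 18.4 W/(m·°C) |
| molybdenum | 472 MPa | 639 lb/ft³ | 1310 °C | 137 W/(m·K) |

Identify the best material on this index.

Screen on constraints: max service T ≥ 348 °C; k ≥ 32.3 W/(m·K). Survivors: gray cast iron, molybdenum.
Normalizing units and computing the index:
  gray cast iron: σ_y = 144.1 MPa, ρ = 7096 kg/m³
  molybdenum: σ_y = 472.0 MPa, ρ = 10240 kg/m³
  molybdenum: M = 5.92×10⁻³
  gray cast iron: M = 3.87×10⁻³
Molybdenum has the largest M.

molybdenum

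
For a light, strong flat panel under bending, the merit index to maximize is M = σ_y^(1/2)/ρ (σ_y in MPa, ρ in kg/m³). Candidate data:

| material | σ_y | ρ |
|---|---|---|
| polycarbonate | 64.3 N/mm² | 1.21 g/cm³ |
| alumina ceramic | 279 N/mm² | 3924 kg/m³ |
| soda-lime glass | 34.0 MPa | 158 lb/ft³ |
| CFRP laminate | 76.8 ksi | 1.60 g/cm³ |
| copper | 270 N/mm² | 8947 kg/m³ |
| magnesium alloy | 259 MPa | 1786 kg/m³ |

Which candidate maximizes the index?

CFRP laminate

Convert each candidate to consistent units, then evaluate M:
  polycarbonate: σ_y = 64.30 MPa, ρ = 1210 kg/m³
  alumina ceramic: σ_y = 279.0 MPa, ρ = 3924 kg/m³
  soda-lime glass: σ_y = 34.00 MPa, ρ = 2531 kg/m³
  CFRP laminate: σ_y = 529.5 MPa, ρ = 1600 kg/m³
  copper: σ_y = 270.0 MPa, ρ = 8947 kg/m³
  magnesium alloy: σ_y = 259.0 MPa, ρ = 1786 kg/m³
  CFRP laminate: M = 14.4×10⁻³
  magnesium alloy: M = 9.01×10⁻³
  polycarbonate: M = 6.63×10⁻³
  alumina ceramic: M = 4.26×10⁻³
  soda-lime glass: M = 2.30×10⁻³
  copper: M = 1.84×10⁻³
CFRP laminate has the largest M.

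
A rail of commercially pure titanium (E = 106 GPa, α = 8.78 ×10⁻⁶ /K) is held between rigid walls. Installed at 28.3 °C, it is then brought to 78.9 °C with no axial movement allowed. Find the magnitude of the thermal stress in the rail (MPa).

ΔT = 50.60 K. Constrained thermal stress σ = E·α·ΔT = 106.0×10³ MPa × 8.78×10⁻⁶ × 50.60 = 47.1 MPa (compressive).

47.1 MPa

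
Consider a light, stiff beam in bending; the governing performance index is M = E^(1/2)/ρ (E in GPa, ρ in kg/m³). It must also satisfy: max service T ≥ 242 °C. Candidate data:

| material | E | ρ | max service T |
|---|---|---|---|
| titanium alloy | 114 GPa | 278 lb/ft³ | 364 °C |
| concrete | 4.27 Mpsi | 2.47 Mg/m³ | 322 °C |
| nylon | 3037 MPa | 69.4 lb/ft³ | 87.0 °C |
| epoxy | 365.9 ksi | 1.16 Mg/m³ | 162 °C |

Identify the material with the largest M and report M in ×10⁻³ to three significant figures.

Screen on constraints: max service T ≥ 242 °C. Survivors: titanium alloy, concrete.
In SI units:
  titanium alloy: E = 114.0 GPa, ρ = 4453 kg/m³
  concrete: E = 29.44 GPa, ρ = 2470 kg/m³
  titanium alloy: M = 2.40×10⁻³
  concrete: M = 2.20×10⁻³
The maximum is for titanium alloy.

titanium alloy, M = 2.40×10⁻³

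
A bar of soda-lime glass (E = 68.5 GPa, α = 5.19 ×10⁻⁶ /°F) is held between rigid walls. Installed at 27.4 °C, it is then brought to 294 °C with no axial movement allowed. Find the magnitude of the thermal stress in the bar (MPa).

α = 5.19×10⁻⁶/°F × 9/5 = 9.34×10⁻⁶/K.
ΔT = 266.6 K. Constrained thermal stress σ = E·α·ΔT = 68.50×10³ MPa × 9.34×10⁻⁶ × 266.6 = 171 MPa (compressive).

171 MPa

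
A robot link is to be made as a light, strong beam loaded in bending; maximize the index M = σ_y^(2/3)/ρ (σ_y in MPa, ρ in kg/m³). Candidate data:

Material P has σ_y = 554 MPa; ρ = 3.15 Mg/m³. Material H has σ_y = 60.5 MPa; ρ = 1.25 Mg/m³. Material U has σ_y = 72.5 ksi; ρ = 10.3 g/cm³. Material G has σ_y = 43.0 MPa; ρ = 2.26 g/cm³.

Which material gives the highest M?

After converting to SI:
  material P: σ_y = 554.0 MPa, ρ = 3150 kg/m³
  material H: σ_y = 60.50 MPa, ρ = 1250 kg/m³
  material U: σ_y = 499.9 MPa, ρ = 10300 kg/m³
  material G: σ_y = 43.00 MPa, ρ = 2260 kg/m³
  material P: M = 21.4×10⁻³
  material H: M = 12.3×10⁻³
  material U: M = 6.12×10⁻³
  material G: M = 5.43×10⁻³
Material P ranks first.

material P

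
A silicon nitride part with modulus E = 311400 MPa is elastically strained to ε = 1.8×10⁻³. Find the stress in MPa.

561 MPa

E = 311400 MPa = 311.4 GPa.
σ = E·ε = 311400 MPa × 1.8×10⁻³ = 561 MPa.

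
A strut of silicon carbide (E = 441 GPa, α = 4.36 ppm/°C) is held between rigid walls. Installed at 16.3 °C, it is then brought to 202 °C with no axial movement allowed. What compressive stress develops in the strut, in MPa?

357 MPa

ΔT = 185.7 K. Constrained thermal stress σ = E·α·ΔT = 441.0×10³ MPa × 4.36×10⁻⁶ × 185.7 = 357 MPa (compressive).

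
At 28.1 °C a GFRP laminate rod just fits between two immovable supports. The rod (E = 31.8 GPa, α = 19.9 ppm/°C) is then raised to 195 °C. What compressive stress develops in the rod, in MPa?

ΔT = 166.9 K. Constrained thermal stress σ = E·α·ΔT = 31.80×10³ MPa × 19.9×10⁻⁶ × 166.9 = 106 MPa (compressive).

106 MPa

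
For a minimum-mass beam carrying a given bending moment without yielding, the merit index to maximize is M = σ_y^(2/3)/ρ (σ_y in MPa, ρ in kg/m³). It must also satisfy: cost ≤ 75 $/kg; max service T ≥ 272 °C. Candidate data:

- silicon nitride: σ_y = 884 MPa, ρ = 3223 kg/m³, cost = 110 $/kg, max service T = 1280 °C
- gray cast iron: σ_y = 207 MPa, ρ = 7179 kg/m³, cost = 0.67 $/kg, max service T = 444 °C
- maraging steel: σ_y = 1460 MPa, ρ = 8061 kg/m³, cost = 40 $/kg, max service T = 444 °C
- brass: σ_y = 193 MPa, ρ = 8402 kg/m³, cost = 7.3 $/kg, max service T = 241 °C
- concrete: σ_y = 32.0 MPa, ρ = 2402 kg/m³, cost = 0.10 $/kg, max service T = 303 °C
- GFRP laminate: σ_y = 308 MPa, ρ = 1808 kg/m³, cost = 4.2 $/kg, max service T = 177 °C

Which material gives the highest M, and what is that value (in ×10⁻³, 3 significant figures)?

Screen on constraints: cost ≤ 75 $/kg; max service T ≥ 272 °C. Survivors: gray cast iron, maraging steel, concrete.
Computing M directly (units already consistent):
  maraging steel: M = 16.0×10⁻³
  gray cast iron: M = 4.87×10⁻³
  concrete: M = 4.20×10⁻³
Maraging steel has the largest M.

maraging steel, M = 16.0×10⁻³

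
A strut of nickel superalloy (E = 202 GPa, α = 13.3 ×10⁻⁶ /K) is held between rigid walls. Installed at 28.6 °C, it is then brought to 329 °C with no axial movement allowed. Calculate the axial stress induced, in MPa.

ΔT = 300.4 K. Constrained thermal stress σ = E·α·ΔT = 202.0×10³ MPa × 13.3×10⁻⁶ × 300.4 = 807 MPa (compressive).

807 MPa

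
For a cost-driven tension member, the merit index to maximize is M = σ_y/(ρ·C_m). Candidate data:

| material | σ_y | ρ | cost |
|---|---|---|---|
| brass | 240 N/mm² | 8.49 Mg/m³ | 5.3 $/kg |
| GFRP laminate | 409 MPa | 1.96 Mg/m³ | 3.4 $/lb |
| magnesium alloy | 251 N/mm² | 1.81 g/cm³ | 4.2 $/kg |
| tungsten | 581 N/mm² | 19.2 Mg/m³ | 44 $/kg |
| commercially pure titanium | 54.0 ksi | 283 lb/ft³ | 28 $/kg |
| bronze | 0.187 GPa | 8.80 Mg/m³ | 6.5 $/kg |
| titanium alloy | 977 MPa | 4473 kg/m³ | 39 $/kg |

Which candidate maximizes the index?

Convert each candidate to consistent units, then evaluate M:
  brass: σ_y = 240.0 MPa, ρ = 8490 kg/m³, cost = 5.300 $/kg
  GFRP laminate: σ_y = 409.0 MPa, ρ = 1960 kg/m³, cost = 7.496 $/kg
  magnesium alloy: σ_y = 251.0 MPa, ρ = 1810 kg/m³, cost = 4.200 $/kg
  tungsten: σ_y = 581.0 MPa, ρ = 19200 kg/m³, cost = 44.00 $/kg
  commercially pure titanium: σ_y = 372.3 MPa, ρ = 4533 kg/m³, cost = 28.00 $/kg
  bronze: σ_y = 187.0 MPa, ρ = 8800 kg/m³, cost = 6.500 $/kg
  titanium alloy: σ_y = 977.0 MPa, ρ = 4473 kg/m³, cost = 39.00 $/kg
  magnesium alloy: M = 33.0 kN·m per $
  GFRP laminate: M = 27.8 kN·m per $
  titanium alloy: M = 5.60 kN·m per $
  brass: M = 5.33 kN·m per $
  bronze: M = 3.27 kN·m per $
  commercially pure titanium: M = 2.93 kN·m per $
  tungsten: M = 0.688 kN·m per $
Highest index: magnesium alloy.

magnesium alloy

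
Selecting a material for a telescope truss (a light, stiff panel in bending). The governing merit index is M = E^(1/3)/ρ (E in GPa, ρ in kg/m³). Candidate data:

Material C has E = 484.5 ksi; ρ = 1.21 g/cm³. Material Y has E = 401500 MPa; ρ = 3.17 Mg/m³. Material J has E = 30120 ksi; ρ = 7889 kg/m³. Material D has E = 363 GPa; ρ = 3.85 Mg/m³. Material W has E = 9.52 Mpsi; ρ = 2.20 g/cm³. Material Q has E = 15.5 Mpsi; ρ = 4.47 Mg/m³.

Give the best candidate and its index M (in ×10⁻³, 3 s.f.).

Putting every candidate on a common basis:
  material C: E = 3.341 GPa, ρ = 1210 kg/m³
  material Y: E = 401.5 GPa, ρ = 3170 kg/m³
  material J: E = 207.7 GPa, ρ = 7889 kg/m³
  material D: E = 363.0 GPa, ρ = 3850 kg/m³
  material W: E = 65.64 GPa, ρ = 2200 kg/m³
  material Q: E = 106.9 GPa, ρ = 4470 kg/m³
  material Y: M = 2.33×10⁻³
  material D: M = 1.85×10⁻³
  material W: M = 1.83×10⁻³
  material C: M = 1.24×10⁻³
  material Q: M = 1.06×10⁻³
  material J: M = 0.751×10⁻³
The maximum is for material Y.

material Y, M = 2.33×10⁻³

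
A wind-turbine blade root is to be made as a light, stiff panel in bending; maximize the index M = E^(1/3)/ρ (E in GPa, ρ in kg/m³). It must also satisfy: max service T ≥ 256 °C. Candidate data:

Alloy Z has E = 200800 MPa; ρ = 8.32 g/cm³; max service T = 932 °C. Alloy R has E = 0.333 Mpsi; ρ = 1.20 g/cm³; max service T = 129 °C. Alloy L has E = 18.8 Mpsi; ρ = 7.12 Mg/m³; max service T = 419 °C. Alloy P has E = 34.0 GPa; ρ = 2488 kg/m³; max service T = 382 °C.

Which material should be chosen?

Screen on constraints: max service T ≥ 256 °C. Survivors: alloy Z, alloy L, alloy P.
After converting to SI:
  alloy Z: E = 200.8 GPa, ρ = 8320 kg/m³
  alloy L: E = 129.6 GPa, ρ = 7120 kg/m³
  alloy P: E = 34.00 GPa, ρ = 2488 kg/m³
  alloy P: M = 1.30×10⁻³
  alloy L: M = 0.711×10⁻³
  alloy Z: M = 0.704×10⁻³
Alloy P ranks first.

alloy P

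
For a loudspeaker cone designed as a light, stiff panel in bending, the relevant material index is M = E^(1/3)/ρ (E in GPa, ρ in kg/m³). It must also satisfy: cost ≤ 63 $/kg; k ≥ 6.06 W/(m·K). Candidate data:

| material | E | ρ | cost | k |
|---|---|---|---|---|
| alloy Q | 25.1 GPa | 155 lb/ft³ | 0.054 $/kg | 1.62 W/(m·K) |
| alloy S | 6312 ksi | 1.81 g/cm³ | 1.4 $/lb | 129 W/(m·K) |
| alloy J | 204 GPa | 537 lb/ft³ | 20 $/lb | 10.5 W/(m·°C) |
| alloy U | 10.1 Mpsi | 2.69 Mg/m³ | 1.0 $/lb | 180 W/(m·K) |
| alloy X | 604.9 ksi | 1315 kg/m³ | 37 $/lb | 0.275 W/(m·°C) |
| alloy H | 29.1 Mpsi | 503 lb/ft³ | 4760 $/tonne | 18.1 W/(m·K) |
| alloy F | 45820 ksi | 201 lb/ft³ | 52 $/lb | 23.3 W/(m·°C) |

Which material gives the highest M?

alloy S

Screen on constraints: cost ≤ 63 $/kg; k ≥ 6.06 W/(m·K). Survivors: alloy S, alloy J, alloy U, alloy H.
Normalizing units and computing the index:
  alloy S: E = 43.52 GPa, ρ = 1810 kg/m³
  alloy J: E = 204.0 GPa, ρ = 8602 kg/m³
  alloy U: E = 69.64 GPa, ρ = 2690 kg/m³
  alloy H: E = 200.6 GPa, ρ = 8057 kg/m³
  alloy S: M = 1.94×10⁻³
  alloy U: M = 1.53×10⁻³
  alloy H: M = 0.727×10⁻³
  alloy J: M = 0.684×10⁻³
Alloy S ranks first.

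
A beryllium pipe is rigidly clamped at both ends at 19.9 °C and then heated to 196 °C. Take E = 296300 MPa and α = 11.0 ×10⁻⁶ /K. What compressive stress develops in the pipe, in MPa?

E = 296300 MPa = 296.3 GPa.
ΔT = 176.1 K. Constrained thermal stress σ = E·α·ΔT = 296.3×10³ MPa × 11.0×10⁻⁶ × 176.1 = 574 MPa (compressive).

574 MPa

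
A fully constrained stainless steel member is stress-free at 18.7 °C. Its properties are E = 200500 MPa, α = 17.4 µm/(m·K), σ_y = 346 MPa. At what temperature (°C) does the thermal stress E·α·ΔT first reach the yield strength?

E = 200500 MPa = 200.5 GPa.
E·α·ΔT = 346.0 MPa ⇒ ΔT = 346.0 / (200.5×10³ × 17.4×10⁻⁶) = 99.18 K.
T = 18.7 + 99.18 = 117.9 °C.

118 °C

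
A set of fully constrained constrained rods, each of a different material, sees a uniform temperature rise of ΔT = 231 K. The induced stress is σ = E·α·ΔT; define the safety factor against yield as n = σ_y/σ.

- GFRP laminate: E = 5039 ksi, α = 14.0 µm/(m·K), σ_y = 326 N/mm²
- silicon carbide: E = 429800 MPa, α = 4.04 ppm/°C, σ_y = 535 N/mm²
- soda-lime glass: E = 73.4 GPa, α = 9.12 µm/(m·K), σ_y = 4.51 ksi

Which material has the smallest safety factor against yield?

soda-lime glass

With everything in SI (GPa, ×10⁻⁶/K, MPa):
  GFRP laminate: E = 34.74, α = 14.0, σ_y = 326.0 → σ = 112 MPa, n = 2.90
  silicon carbide: E = 429.8, α = 4.04, σ_y = 535.0 → σ = 401 MPa, n = 1.33
  soda-lime glass: E = 73.40, α = 9.12, σ_y = 31.10 → σ = 155 MPa, n = 0.201
The minimum is soda-lime glass at n = 0.201.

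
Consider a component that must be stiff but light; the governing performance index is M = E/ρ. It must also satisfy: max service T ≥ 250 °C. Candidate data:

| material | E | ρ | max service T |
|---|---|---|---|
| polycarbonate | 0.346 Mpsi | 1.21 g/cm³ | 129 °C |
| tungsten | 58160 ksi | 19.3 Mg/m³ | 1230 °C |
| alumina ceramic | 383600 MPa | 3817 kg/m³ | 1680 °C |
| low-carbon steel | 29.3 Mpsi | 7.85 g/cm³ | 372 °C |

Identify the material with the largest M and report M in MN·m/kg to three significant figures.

Screen on constraints: max service T ≥ 250 °C. Survivors: tungsten, alumina ceramic, low-carbon steel.
In SI units:
  tungsten: E = 401.0 GPa, ρ = 19300 kg/m³
  alumina ceramic: E = 383.6 GPa, ρ = 3817 kg/m³
  low-carbon steel: E = 202.0 GPa, ρ = 7850 kg/m³
  alumina ceramic: M = 100 MN·m/kg
  low-carbon steel: M = 25.7 MN·m/kg
  tungsten: M = 20.8 MN·m/kg
Highest index: alumina ceramic.

alumina ceramic, M = 100 MN·m/kg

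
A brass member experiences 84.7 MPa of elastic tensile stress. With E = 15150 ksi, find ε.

8.11×10⁻⁴

E = 15150 ksi = 104.5 GPa = 104500 MPa.
ε = σ/E = 84.7 / 104500 = 8.11×10⁻⁴.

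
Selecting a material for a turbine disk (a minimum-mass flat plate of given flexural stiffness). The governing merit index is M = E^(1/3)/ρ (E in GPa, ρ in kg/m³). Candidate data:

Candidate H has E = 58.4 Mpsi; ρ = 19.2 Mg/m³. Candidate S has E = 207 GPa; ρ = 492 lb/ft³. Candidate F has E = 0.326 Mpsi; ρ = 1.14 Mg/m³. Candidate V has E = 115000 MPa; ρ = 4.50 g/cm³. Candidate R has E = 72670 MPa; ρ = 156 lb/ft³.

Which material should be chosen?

Normalizing units and computing the index:
  candidate H: E = 402.7 GPa, ρ = 19200 kg/m³
  candidate S: E = 207.0 GPa, ρ = 7881 kg/m³
  candidate F: E = 2.248 GPa, ρ = 1140 kg/m³
  candidate V: E = 115.0 GPa, ρ = 4500 kg/m³
  candidate R: E = 72.67 GPa, ρ = 2499 kg/m³
  candidate R: M = 1.67×10⁻³
  candidate F: M = 1.15×10⁻³
  candidate V: M = 1.08×10⁻³
  candidate S: M = 0.751×10⁻³
  candidate H: M = 0.385×10⁻³
The maximum is for candidate R.

candidate R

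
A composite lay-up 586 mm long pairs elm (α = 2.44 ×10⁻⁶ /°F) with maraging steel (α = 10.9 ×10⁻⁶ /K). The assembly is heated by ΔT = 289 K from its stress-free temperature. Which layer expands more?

elm: α = 2.44×10⁻⁶/°F × 9/5 = 4.39×10⁻⁶/K.
α(elm) = 4.39×10⁻⁶/K vs α(maraging steel) = 10.9×10⁻⁶/K.
Higher α expands more for the same ΔT: maraging steel.

maraging steel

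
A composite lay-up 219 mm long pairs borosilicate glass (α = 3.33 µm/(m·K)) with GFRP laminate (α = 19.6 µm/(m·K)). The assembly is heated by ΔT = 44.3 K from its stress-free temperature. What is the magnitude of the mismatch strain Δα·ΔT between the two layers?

Δα = |3.33 − 19.6|×10⁻⁶/K = 16.3×10⁻⁶/K.
Mismatch strain = Δα·ΔT = 16.3×10⁻⁶ × 44.3 = 7.21×10⁻⁴.

7.21×10⁻⁴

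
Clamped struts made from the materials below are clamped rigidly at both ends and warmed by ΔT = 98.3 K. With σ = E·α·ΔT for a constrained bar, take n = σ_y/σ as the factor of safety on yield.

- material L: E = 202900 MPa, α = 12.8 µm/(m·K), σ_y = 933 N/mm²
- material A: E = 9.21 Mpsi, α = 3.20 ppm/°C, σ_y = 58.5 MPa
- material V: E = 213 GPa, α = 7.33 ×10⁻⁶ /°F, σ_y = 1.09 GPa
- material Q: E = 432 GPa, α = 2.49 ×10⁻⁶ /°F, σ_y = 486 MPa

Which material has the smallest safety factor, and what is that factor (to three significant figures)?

material Q, n = 2.55

With everything in SI (GPa, ×10⁻⁶/K, MPa):
  material L: E = 202.9, α = 12.8, σ_y = 933.0 → σ = 255 MPa, n = 3.65
  material A: E = 63.50, α = 3.20, σ_y = 58.50 → σ = 20.0 MPa, n = 2.93
  material V: E = 213.0, α = 13.2, σ_y = 1090 → σ = 276 MPa, n = 3.95
  material Q: E = 432.0, α = 4.48, σ_y = 486.0 → σ = 190 MPa, n = 2.55
Material Q has the lowest safety factor, n = 2.55.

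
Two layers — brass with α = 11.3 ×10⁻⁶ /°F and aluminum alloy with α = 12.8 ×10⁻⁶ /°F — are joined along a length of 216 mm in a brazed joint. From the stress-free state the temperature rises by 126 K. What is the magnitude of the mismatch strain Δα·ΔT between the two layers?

brass: α = 11.3×10⁻⁶/°F × 9/5 = 20.3×10⁻⁶/K.
aluminum alloy: α = 12.8×10⁻⁶/°F × 9/5 = 23.0×10⁻⁶/K.
Δα = |20.3 − 23.0|×10⁻⁶/K = 2.70×10⁻⁶/K.
Mismatch strain = Δα·ΔT = 2.70×10⁻⁶ × 126.0 = 3.40×10⁻⁴.

3.40×10⁻⁴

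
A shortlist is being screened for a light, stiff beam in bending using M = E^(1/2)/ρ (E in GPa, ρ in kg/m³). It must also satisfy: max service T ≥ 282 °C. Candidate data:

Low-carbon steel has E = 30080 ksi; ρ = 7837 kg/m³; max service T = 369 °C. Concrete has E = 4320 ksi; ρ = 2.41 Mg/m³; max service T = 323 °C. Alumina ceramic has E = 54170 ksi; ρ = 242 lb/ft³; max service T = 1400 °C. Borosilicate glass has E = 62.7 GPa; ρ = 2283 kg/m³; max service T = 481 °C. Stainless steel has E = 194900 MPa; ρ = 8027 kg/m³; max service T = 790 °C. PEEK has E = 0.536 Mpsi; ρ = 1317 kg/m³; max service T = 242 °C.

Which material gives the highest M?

alumina ceramic

Screen on constraints: max service T ≥ 282 °C. Survivors: low-carbon steel, concrete, alumina ceramic, borosilicate glass, stainless steel.
In SI units:
  low-carbon steel: E = 207.4 GPa, ρ = 7837 kg/m³
  concrete: E = 29.79 GPa, ρ = 2410 kg/m³
  alumina ceramic: E = 373.5 GPa, ρ = 3876 kg/m³
  borosilicate glass: E = 62.70 GPa, ρ = 2283 kg/m³
  stainless steel: E = 194.9 GPa, ρ = 8027 kg/m³
  alumina ceramic: M = 4.99×10⁻³
  borosilicate glass: M = 3.47×10⁻³
  concrete: M = 2.26×10⁻³
  low-carbon steel: M = 1.84×10⁻³
  stainless steel: M = 1.74×10⁻³
Highest index: alumina ceramic.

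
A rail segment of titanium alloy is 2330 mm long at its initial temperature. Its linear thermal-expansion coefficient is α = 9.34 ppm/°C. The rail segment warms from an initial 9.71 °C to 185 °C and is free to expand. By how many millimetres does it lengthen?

ΔT = 185 − 9.71 = 175.3 K.
ΔL = α·L₀·ΔT = 9.34×10⁻⁶ × 2330 mm × 175.3 K = 3.81 mm.

3.81 mm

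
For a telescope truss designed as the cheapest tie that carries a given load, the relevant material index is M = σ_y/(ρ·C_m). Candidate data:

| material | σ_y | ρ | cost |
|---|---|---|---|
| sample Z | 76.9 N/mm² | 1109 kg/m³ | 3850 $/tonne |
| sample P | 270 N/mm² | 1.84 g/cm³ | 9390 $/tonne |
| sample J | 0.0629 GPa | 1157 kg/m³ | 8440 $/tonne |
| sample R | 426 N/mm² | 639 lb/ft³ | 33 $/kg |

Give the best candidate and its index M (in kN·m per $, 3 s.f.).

Convert each candidate to consistent units, then evaluate M:
  sample Z: σ_y = 76.90 MPa, ρ = 1109 kg/m³, cost = 3.850 $/kg
  sample P: σ_y = 270.0 MPa, ρ = 1840 kg/m³, cost = 9.390 $/kg
  sample J: σ_y = 62.90 MPa, ρ = 1157 kg/m³, cost = 8.440 $/kg
  sample R: σ_y = 426.0 MPa, ρ = 10240 kg/m³, cost = 33.00 $/kg
  sample Z: M = 18.0 kN·m per $
  sample P: M = 15.6 kN·m per $
  sample J: M = 6.44 kN·m per $
  sample R: M = 1.26 kN·m per $
Sample Z ranks first.

sample Z, M = 18.0 kN·m per $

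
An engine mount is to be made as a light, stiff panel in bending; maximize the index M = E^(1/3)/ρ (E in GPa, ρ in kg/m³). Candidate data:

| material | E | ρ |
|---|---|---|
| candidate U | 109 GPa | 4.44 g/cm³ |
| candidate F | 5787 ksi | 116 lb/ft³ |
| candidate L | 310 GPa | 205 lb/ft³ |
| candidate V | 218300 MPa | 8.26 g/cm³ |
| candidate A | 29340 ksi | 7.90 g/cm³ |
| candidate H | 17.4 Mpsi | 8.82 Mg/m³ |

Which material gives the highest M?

After converting to SI:
  candidate U: E = 109.0 GPa, ρ = 4440 kg/m³
  candidate F: E = 39.90 GPa, ρ = 1858 kg/m³
  candidate L: E = 310.0 GPa, ρ = 3284 kg/m³
  candidate V: E = 218.3 GPa, ρ = 8260 kg/m³
  candidate A: E = 202.3 GPa, ρ = 7900 kg/m³
  candidate H: E = 120.0 GPa, ρ = 8820 kg/m³
  candidate L: M = 2.06×10⁻³
  candidate F: M = 1.84×10⁻³
  candidate U: M = 1.08×10⁻³
  candidate A: M = 0.743×10⁻³
  candidate V: M = 0.729×10⁻³
  candidate H: M = 0.559×10⁻³
Highest index: candidate L.

candidate L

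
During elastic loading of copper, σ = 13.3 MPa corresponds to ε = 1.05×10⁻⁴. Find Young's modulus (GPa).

127 GPa

E = σ/ε = 13.3 MPa / 1.05×10⁻⁴ = 126700 MPa = 127 GPa.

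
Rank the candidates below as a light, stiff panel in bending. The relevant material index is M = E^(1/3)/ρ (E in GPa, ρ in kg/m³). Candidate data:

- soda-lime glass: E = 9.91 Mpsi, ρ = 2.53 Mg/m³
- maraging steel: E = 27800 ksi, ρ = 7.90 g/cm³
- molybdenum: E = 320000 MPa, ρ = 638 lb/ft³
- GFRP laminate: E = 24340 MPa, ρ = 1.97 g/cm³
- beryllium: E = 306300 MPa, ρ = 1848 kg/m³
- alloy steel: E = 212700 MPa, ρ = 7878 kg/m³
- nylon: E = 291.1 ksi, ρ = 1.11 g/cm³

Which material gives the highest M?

Convert each candidate to consistent units, then evaluate M:
  soda-lime glass: E = 68.33 GPa, ρ = 2530 kg/m³
  maraging steel: E = 191.7 GPa, ρ = 7900 kg/m³
  molybdenum: E = 320.0 GPa, ρ = 10220 kg/m³
  GFRP laminate: E = 24.34 GPa, ρ = 1970 kg/m³
  beryllium: E = 306.3 GPa, ρ = 1848 kg/m³
  alloy steel: E = 212.7 GPa, ρ = 7878 kg/m³
  nylon: E = 2.007 GPa, ρ = 1110 kg/m³
  beryllium: M = 3.65×10⁻³
  soda-lime glass: M = 1.62×10⁻³
  GFRP laminate: M = 1.47×10⁻³
  nylon: M = 1.14×10⁻³
  alloy steel: M = 0.758×10⁻³
  maraging steel: M = 0.730×10⁻³
  molybdenum: M = 0.669×10⁻³
Beryllium ranks first.

beryllium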